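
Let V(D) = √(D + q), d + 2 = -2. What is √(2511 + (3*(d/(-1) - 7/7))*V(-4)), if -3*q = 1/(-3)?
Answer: √(2511 + 3*I*√35) ≈ 50.11 + 0.1771*I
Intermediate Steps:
q = ⅑ (q = -⅓/(-3) = -⅓*(-⅓) = ⅑ ≈ 0.11111)
d = -4 (d = -2 - 2 = -4)
V(D) = √(⅑ + D) (V(D) = √(D + ⅑) = √(⅑ + D))
√(2511 + (3*(d/(-1) - 7/7))*V(-4)) = √(2511 + (3*(-4/(-1) - 7/7))*(√(1 + 9*(-4))/3)) = √(2511 + (3*(-4*(-1) - 7*⅐))*(√(1 - 36)/3)) = √(2511 + (3*(4 - 1))*(√(-35)/3)) = √(2511 + (3*3)*((I*√35)/3)) = √(2511 + 9*(I*√35/3)) = √(2511 + 3*I*√35)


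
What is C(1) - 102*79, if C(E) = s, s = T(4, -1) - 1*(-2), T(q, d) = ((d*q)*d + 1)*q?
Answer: -8036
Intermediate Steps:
T(q, d) = q*(1 + q*d**2) (T(q, d) = (q*d**2 + 1)*q = (1 + q*d**2)*q = q*(1 + q*d**2))
s = 22 (s = 4*(1 + 4*(-1)**2) - 1*(-2) = 4*(1 + 4*1) + 2 = 4*(1 + 4) + 2 = 4*5 + 2 = 20 + 2 = 22)
C(E) = 22
C(1) - 102*79 = 22 - 102*79 = 22 - 8058 = -8036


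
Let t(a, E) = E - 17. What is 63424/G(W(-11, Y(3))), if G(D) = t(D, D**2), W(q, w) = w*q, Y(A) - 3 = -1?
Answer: 63424/467 ≈ 135.81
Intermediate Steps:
Y(A) = 2 (Y(A) = 3 - 1 = 2)
t(a, E) = -17 + E
W(q, w) = q*w
G(D) = -17 + D**2
63424/G(W(-11, Y(3))) = 63424/(-17 + (-11*2)**2) = 63424/(-17 + (-22)**2) = 63424/(-17 + 484) = 63424/467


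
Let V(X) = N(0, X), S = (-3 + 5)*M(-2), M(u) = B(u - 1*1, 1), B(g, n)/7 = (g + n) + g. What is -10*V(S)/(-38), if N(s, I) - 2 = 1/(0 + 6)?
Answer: 65/114 ≈ 0.57018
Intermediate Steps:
N(s, I) = 13/6 (N(s, I) = 2 + 1/(0 + 6) = 2 + 1/6 = 13/6)
B(g, n) = 7*n + 14*g (B(g, n) = 7*((g + n) + g) = 7*(n + 2*g) = 7*n + 14*g)
M(u) = -7 + 14*u (M(u) = 7*1 + 14*(u - 1*1) = 7 + 14*(u - 1) = 7 + 14*(-1 + u) = 7 + (-14 + 14*u) = -7 + 14*u)
S = -70 (S = (-3 + 5)*(-7 + 14*(-2)) = 2*(-7 - 28) = 2*(-35) = -70)
V(X) = 13/6
-10*V(S)/(-38) = -65/(3*(-38)) = -65*(-1)/(3*38) = -10*(-13/228) = 65/114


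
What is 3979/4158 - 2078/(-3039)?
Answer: 6910835/4212054 ≈ 1.6407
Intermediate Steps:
3979/4158 - 2078/(-3039) = 3979*(1/4158) - 2078*(-1/3039) = 3979/4158 + 2078/3039 = 6910835/4212054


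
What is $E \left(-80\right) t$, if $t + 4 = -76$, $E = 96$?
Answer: $614400$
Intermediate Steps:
$t = -80$ ($t = -4 - 76 = -80$)
$E \left(-80\right) t = 96 \left(-80\right) \left(-80\right) = \left(-7680\right) \left(-80\right) = 614400$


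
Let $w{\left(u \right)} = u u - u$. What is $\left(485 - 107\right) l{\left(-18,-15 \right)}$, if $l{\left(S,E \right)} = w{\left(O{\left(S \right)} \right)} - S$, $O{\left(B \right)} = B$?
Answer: $136080$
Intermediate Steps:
$w{\left(u \right)} = u^{2} - u$
$l{\left(S,E \right)} = - S + S \left(-1 + S\right)$ ($l{\left(S,E \right)} = S \left(-1 + S\right) - S = - S + S \left(-1 + S\right)$)
$\left(485 - 107\right) l{\left(-18,-15 \right)} = \left(485 - 107\right) \left(- 18 \left(-2 - 18\right)\right) = 378 \left(\left(-18\right) \left(-20\right)\right) = 378 \cdot 360 = 136080$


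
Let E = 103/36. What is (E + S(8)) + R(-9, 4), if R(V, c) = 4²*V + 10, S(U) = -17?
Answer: -5333/36 ≈ -148.14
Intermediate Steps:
R(V, c) = 10 + 16*V (R(V, c) = 16*V + 10 = 10 + 16*V)
E = 103/36 (E = 103*(1/36) = 103/36 ≈ 2.8611)
(E + S(8)) + R(-9, 4) = (103/36 - 17) + (10 + 16*(-9)) = -509/36 + (10 - 144) = -509/36 - 134 = -5333/36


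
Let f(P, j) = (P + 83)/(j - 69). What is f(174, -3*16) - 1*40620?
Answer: -4752797/117 ≈ -40622.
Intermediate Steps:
f(P, j) = (83 + P)/(-69 + j)
f(174, -3*16) - 1*40620 = (83 + 174)/(-69 - 3*16) - 1*40620 = 257/(-69 - 48) - 40620 = 257/(-117) - 40620 = -1/117*257 - 40620 = -257/117 - 40620 = -4752797/117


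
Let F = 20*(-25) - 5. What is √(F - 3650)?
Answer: I*√4155 ≈ 64.459*I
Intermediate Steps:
F = -505 (F = -500 - 5 = -505)
√(F - 3650) = √(-505 - 3650) = √(-4155) = I*√4155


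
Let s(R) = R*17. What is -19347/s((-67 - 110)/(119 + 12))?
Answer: 844819/1003 ≈ 842.29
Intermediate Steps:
s(R) = 17*R
-19347/s((-67 - 110)/(119 + 12)) = -19347*(119 + 12)/(17*(-67 - 110)) = -19347/(17*(-177/131)) = -19347/(-3009/131) = -19347*(-131/3009) = 844819/1003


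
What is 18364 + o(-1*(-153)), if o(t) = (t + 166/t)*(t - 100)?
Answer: 4059167/153 ≈ 26531.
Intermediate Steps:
o(t) = (-100 + t)*(t + 166/t) (o(t) = (t + 166/t)*(-100 + t) = (-100 + t)*(t + 166/t))
18364 + o(-1*(-153)) = 18364 + (166 + (-1*(-153))² - 16600/((-1*(-153))) - (-100)*(-153)) = 18364 + (166 + 153² - 16600/153 - 100*153) = 18364 + (166 + 23409 - 16600*1/153 - 15300) = 18364 + (166 + 23409 - 16600/153 - 15300) = 18364 + 1249475/153 = 4059167/153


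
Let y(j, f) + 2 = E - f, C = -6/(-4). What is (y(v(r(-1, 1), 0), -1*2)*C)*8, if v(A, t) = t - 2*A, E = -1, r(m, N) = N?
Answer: -12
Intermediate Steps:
C = 3/2 (C = -6*(-¼) = 3/2 ≈ 1.5000)
y(j, f) = -3 - f (y(j, f) = -2 + (-1 - f) = -3 - f)
(y(v(r(-1, 1), 0), -1*2)*C)*8 = ((-3 - (-1)*2)*(3/2))*8 = ((-3 - 1*(-2))*(3/2))*8 = ((-3 + 2)*(3/2))*8 = -1*3/2*8 = -3/2*8 = -12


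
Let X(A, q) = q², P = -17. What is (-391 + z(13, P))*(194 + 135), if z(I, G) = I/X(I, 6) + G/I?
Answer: -60348799/468 ≈ -1.2895e+5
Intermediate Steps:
z(I, G) = I/36 + G/I (z(I, G) = I/(6²) + G/I = I/36 + G/I)
(-391 + z(13, P))*(194 + 135) = (-391 + ((1/36)*13 - 17/13))*(194 + 135) = (-391 + (13/36 - 17*1/13))*329 = (-391 + (13/36 - 17/13))*329 = (-391 - 443/468)*329 = -183431/468*329 = -60348799/468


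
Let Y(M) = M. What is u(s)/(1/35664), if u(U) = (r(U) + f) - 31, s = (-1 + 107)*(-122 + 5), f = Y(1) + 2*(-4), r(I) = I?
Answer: -443660160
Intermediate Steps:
f = -7 (f = 1 + 2*(-4) = 1 - 8 = -7)
s = -12402 (s = 106*(-117) = -12402)
u(U) = -38 + U (u(U) = (U - 7) - 31 = (-7 + U) - 31 = -38 + U)
u(s)/(1/35664) = (-38 - 12402)/(1/35664) = -12440/1/35664 = -12440*35664 = -443660160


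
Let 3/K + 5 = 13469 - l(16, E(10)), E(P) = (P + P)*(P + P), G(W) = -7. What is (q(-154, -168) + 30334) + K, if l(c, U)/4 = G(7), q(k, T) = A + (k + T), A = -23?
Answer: 404611591/13492 ≈ 29989.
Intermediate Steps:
E(P) = 4*P**2 (E(P) = (2*P)*(2*P) = 4*P**2)
q(k, T) = -23 + T + k (q(k, T) = -23 + (k + T) = -23 + (T + k) = -23 + T + k)
l(c, U) = -28 (l(c, U) = 4*(-7) = -28)
K = 3/13492 (K = 3/(-5 + (13469 - 1*(-28))) = 3/(-5 + (13469 + 28)) = 3/(-5 + 13497) = 3/13492 ≈ 0.00022235)
(q(-154, -168) + 30334) + K = ((-23 - 168 - 154) + 30334) + 3/13492 = (-345 + 30334) + 3/13492 = 29989 + 3/13492 = 404611591/13492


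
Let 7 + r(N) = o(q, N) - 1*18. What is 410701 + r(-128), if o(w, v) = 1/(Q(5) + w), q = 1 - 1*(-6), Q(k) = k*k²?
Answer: 54209233/132 ≈ 4.1068e+5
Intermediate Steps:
Q(k) = k³
q = 7 (q = 1 + 6 = 7)
o(w, v) = 1/(125 + w) (o(w, v) = 1/(5³ + w) = 1/(125 + w))
r(N) = -3299/132 (r(N) = -7 + (1/(125 + 7) - 1*18) = -7 + (1/132 - 18) = -7 - 2375/132 = -3299/132)
410701 + r(-128) = 410701 - 3299/132 = 54209233/132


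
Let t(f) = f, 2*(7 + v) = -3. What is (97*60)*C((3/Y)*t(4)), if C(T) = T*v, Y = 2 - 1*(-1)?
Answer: -197880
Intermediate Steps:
v = -17/2 (v = -7 + (½)*(-3) = -7 - 3/2 = -17/2 ≈ -8.5000)
Y = 3 (Y = 2 + 1 = 3)
C(T) = -17*T/2 (C(T) = T*(-17/2) = -17*T/2)
(97*60)*C((3/Y)*t(4)) = (97*60)*(-17*3/3*4/2) = 5820*(-17*3*(⅓)*4/2) = 5820*(-17*4/2) = 5820*(-17/2*4) = 5820*(-34) = -197880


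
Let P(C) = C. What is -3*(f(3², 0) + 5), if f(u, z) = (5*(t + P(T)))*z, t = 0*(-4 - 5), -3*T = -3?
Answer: -15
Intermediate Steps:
T = 1 (T = -⅓*(-3) = 1)
t = 0 (t = 0*(-9) = 0)
f(u, z) = 5*z (f(u, z) = (5*(0 + 1))*z = (5*1)*z = 5*z)
-3*(f(3², 0) + 5) = -3*(5*0 + 5) = -3*(0 + 5) = -3*5 = -15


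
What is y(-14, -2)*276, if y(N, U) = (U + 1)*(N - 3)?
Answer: 4692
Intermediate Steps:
y(N, U) = (1 + U)*(-3 + N)
y(-14, -2)*276 = (-3 - 14 - 3*(-2) - 14*(-2))*276 = (-3 - 14 + 6 + 28)*276 = 17*276 = 4692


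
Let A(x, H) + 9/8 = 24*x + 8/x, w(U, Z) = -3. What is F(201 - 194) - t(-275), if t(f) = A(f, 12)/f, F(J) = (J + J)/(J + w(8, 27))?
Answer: -12405039/605000 ≈ -20.504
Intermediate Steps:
A(x, H) = -9/8 + 8/x + 24*x (A(x, H) = -9/8 + (24*x + 8/x) = -9/8 + (8/x + 24*x) = -9/8 + 8/x + 24*x)
F(J) = 2*J/(-3 + J) (F(J) = (J + J)/(J - 3) = (2*J)/(-3 + J) = 2*J/(-3 + J))
t(f) = (-9/8 + 8/f + 24*f)/f
F(201 - 194) - t(-275) = 2*(201 - 194)/(-3 + (201 - 194)) - (24 + 8/(-275)² - 9/8/(-275)) = 2*7/(-3 + 7) - (24 + 8*(1/75625) - 9/8*(-1/275)) = 2*7/4 - (24 + 8/75625 + 9/2200) = 2*7*(¼) - 1*14522539/605000 = 7/2 - 14522539/605000 = -12405039/605000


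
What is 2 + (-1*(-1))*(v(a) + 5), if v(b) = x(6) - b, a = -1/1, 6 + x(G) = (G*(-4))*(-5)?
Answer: 122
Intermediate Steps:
x(G) = -6 + 20*G (x(G) = -6 + (G*(-4))*(-5) = -6 - 4*G*(-5) = -6 + 20*G)
a = -1 (a = -1*1 = -1)
v(b) = 114 - b (v(b) = (-6 + 20*6) - b = (-6 + 120) - b = 114 - b)
2 + (-1*(-1))*(v(a) + 5) = 2 + (-1*(-1))*((114 - 1*(-1)) + 5) = 2 + 1*((114 + 1) + 5) = 2 + 1*(115 + 5) = 2 + 1*120 = 2 + 120 = 122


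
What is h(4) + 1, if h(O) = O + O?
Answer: 9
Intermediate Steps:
h(O) = 2*O
h(4) + 1 = 2*4 + 1 = 8 + 1 = 9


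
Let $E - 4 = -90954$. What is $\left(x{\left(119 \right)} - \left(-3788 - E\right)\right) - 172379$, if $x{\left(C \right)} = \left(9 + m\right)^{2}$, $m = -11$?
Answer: $-259537$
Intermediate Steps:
$E = -90950$ ($E = 4 - 90954 = -90950$)
$x{\left(C \right)} = 4$ ($x{\left(C \right)} = \left(9 - 11\right)^{2} = \left(-2\right)^{2} = 4$)
$\left(x{\left(119 \right)} - \left(-3788 - E\right)\right) - 172379 = \left(4 - \left(-3788 - -90950\right)\right) - 172379 = \left(4 - \left(-3788 + 90950\right)\right) - 172379 = \left(4 - 87162\right) - 172379 = -87158 - 172379 = -259537$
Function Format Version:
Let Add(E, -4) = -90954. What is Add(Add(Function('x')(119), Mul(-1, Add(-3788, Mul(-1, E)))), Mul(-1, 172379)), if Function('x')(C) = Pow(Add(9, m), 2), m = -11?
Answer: -259537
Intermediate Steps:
E = -90950 (E = Add(4, -90954) = -90950)
Function('x')(C) = 4 (Function('x')(C) = Pow(Add(9, -11), 2) = Pow(-2, 2) = 4)
Add(Add(Function('x')(119), Mul(-1, Add(-3788, Mul(-1, E)))), Mul(-1, 172379)) = Add(Add(4, Mul(-1, Add(-3788, Mul(-1, -90950)))), Mul(-1, 172379)) = Add(Add(4, Mul(-1, Add(-3788, 90950))), -172379) = Add(Add(4, Mul(-1, 87162)), -172379) = Add(Add(4, -87162), -172379) = Add(-87158, -172379) = -259537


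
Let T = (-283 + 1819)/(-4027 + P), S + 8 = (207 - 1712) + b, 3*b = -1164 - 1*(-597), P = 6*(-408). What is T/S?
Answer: 768/5510225 ≈ 0.00013938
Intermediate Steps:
P = -2448
b = -189 (b = (-1164 - 1*(-597))/3 = (-1164 + 597)/3 = (1/3)*(-567) = -189)
S = -1702 (S = -8 + ((207 - 1712) - 189) = -8 + (-1505 - 189) = -8 - 1694 = -1702)
T = -1536/6475 (T = (-283 + 1819)/(-4027 - 2448) = 1536/(-6475) = 1536*(-1/6475) = -1536/6475 ≈ -0.23722)
T/S = -1536/6475/(-1702) = -1536/6475*(-1/1702) = 768/5510225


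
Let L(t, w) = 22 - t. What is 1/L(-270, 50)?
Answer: 1/292 ≈ 0.0034247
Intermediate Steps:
1/L(-270, 50) = 1/(22 - 1*(-270)) = 1/(22 + 270) = 1/292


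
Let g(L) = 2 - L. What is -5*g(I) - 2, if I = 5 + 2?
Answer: 23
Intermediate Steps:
I = 7
-5*g(I) - 2 = -5*(2 - 1*7) - 2 = -5*(2 - 7) - 2 = -5*(-5) - 2 = 25 - 2 = 23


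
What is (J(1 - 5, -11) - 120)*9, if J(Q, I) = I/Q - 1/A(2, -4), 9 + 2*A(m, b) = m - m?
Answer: -4213/4 ≈ -1053.3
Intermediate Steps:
A(m, b) = -9/2 (A(m, b) = -9/2 + (m - m)/2 = -9/2 + (½)*0 = -9/2 + 0 = -9/2)
J(Q, I) = 2/9 + I/Q (J(Q, I) = I/Q - 1/(-9/2) = I/Q - 1*(-2/9) = I/Q + 2/9 = 2/9 + I/Q)
(J(1 - 5, -11) - 120)*9 = ((2/9 - 11/(1 - 5)) - 120)*9 = ((2/9 - 11/(-4)) - 120)*9 = ((2/9 - 11*(-¼)) - 120)*9 = ((2/9 + 11/4) - 120)*9 = (107/36 - 120)*9 = -4213/36*9 = -4213/4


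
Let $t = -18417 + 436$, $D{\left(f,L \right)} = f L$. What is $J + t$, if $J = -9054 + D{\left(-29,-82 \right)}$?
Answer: $-24657$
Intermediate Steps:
$D{\left(f,L \right)} = L f$
$J = -6676$ ($J = -9054 - -2378 = -9054 + 2378 = -6676$)
$t = -17981$
$J + t = -6676 - 17981 = -24657$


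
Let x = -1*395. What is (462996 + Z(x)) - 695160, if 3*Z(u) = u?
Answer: -696887/3 ≈ -2.3230e+5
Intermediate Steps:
x = -395
Z(u) = u/3
(462996 + Z(x)) - 695160 = (462996 + (1/3)*(-395)) - 695160 = (462996 - 395/3) - 695160 = 1388593/3 - 695160 = -696887/3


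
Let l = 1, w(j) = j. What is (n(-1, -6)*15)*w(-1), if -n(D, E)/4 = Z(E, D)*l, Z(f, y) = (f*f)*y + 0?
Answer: -2160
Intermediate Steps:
Z(f, y) = y*f² (Z(f, y) = f²*y + 0 = y*f² + 0 = y*f²)
n(D, E) = -4*D*E²
(n(-1, -6)*15)*w(-1) = (-4*(-1)*(-6)²*15)*(-1) = (-4*(-1)*36*15)*(-1) = (144*15)*(-1) = 2160*(-1) = -2160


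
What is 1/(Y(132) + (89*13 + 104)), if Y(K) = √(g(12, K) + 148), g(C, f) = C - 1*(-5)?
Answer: 1261/1589956 - √165/1589956 ≈ 0.00078502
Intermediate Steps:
g(C, f) = 5 + C (g(C, f) = C + 5 = 5 + C)
Y(K) = √165 (Y(K) = √((5 + 12) + 148) = √(17 + 148) = √165)
1/(Y(132) + (89*13 + 104)) = 1/(√165 + (89*13 + 104)) = 1/(√165 + (1157 + 104)) = 1/(√165 + 1261) = 1/(1261 + √165)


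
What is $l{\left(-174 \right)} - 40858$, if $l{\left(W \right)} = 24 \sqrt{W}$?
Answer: $-40858 + 24 i \sqrt{174} \approx -40858.0 + 316.58 i$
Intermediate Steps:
$l{\left(-174 \right)} - 40858 = 24 \sqrt{-174} - 40858 = 24 i \sqrt{174} - 40858 = -40858 + 24 i \sqrt{174}$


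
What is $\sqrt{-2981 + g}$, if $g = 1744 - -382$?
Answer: $3 i \sqrt{95} \approx 29.24 i$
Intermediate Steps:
$g = 2126$ ($g = 1744 + 382 = 2126$)
$\sqrt{-2981 + g} = \sqrt{-2981 + 2126} = \sqrt{-855} = 3 i \sqrt{95}$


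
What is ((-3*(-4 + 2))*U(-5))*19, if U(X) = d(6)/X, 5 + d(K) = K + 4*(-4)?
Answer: 342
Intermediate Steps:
d(K) = -21 + K (d(K) = -5 + (K + 4*(-4)) = -5 + (K - 16) = -5 + (-16 + K) = -21 + K)
U(X) = -15/X (U(X) = (-21 + 6)/X = -15/X)
((-3*(-4 + 2))*U(-5))*19 = ((-3*(-4 + 2))*(-15/(-5)))*19 = ((-3*(-2))*(-15*(-⅕)))*19 = (6*3)*19 = 18*19 = 342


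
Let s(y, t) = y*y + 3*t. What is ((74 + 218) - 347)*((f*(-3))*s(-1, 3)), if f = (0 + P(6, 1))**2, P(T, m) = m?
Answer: 1650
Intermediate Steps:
s(y, t) = y**2 + 3*t
f = 1 (f = (0 + 1)**2 = 1**2 = 1)
((74 + 218) - 347)*((f*(-3))*s(-1, 3)) = ((74 + 218) - 347)*((1*(-3))*((-1)**2 + 3*3)) = (292 - 347)*(-3*(1 + 9)) = -(-165)*10 = -55*(-30) = 1650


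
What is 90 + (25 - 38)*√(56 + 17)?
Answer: 90 - 13*√73 ≈ -21.072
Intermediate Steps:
90 + (25 - 38)*√(56 + 17) = 90 - 13*√73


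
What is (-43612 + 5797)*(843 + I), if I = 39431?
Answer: -1522961310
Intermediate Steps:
(-43612 + 5797)*(843 + I) = (-43612 + 5797)*(843 + 39431) = -37815*40274 = -1522961310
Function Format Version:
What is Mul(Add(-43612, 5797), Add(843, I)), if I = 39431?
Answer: -1522961310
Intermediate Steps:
Mul(Add(-43612, 5797), Add(843, I)) = Mul(Add(-43612, 5797), Add(843, 39431)) = Mul(-37815, 40274) = -1522961310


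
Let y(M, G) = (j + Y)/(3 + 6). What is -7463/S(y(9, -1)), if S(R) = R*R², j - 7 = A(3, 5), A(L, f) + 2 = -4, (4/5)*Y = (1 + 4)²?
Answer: -12896064/79507 ≈ -162.20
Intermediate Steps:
Y = 125/4 (Y = 5*(1 + 4)²/4 = (5/4)*5² = (5/4)*25 = 125/4 ≈ 31.250)
A(L, f) = -6 (A(L, f) = -2 - 4 = -6)
j = 1 (j = 7 - 6 = 1)
y(M, G) = 43/12 (y(M, G) = (1 + 125/4)/(3 + 6) = (129/4)/9 = (⅑)*(129/4) = 43/12)
S(R) = R³
-7463/S(y(9, -1)) = -7463/((43/12)³) = -7463/79507/1728 = -7463*1728/79507 = -12896064/79507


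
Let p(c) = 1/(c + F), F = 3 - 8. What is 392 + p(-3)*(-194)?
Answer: 1665/4 ≈ 416.25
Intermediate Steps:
F = -5
p(c) = 1/(-5 + c) (p(c) = 1/(c - 5) = 1/(-5 + c))
392 + p(-3)*(-194) = 392 - 194/(-5 - 3) = 392 - 194/(-8) = 392 - ⅛*(-194) = 392 + 97/4 = 1665/4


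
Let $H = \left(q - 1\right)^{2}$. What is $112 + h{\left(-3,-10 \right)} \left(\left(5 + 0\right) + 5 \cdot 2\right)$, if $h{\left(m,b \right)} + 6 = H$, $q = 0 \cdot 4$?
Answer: $37$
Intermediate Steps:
$q = 0$
$H = 1$ ($H = \left(0 - 1\right)^{2} = \left(-1\right)^{2} = 1$)
$h{\left(m,b \right)} = -5$ ($h{\left(m,b \right)} = -6 + 1 = -5$)
$112 + h{\left(-3,-10 \right)} \left(\left(5 + 0\right) + 5 \cdot 2\right) = 112 - 5 \left(\left(5 + 0\right) + 5 \cdot 2\right) = 112 - 5 \left(5 + 10\right) = 112 - 75 = 37$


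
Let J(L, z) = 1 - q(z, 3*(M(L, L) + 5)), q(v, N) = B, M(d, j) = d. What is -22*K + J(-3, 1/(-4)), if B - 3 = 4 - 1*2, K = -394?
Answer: 8664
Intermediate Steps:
B = 5 (B = 3 + (4 - 1*2) = 3 + (4 - 2) = 3 + 2 = 5)
q(v, N) = 5
J(L, z) = -4 (J(L, z) = 1 - 1*5 = 1 - 5 = -4)
-22*K + J(-3, 1/(-4)) = -22*(-394) - 4 = 8668 - 4 = 8664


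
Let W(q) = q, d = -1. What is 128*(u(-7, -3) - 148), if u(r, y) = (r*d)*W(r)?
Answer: -25216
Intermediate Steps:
u(r, y) = -r² (u(r, y) = (r*(-1))*r = (-r)*r = -r²)
128*(u(-7, -3) - 148) = 128*(-1*(-7)² - 148) = 128*(-1*49 - 148) = 128*(-49 - 148) = 128*(-197) = -25216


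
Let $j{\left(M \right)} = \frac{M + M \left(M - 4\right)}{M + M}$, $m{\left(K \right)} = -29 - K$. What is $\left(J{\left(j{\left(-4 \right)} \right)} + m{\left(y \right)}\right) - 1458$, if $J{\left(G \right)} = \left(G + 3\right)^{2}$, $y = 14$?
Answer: $- \frac{6003}{4} \approx -1500.8$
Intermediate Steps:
$j{\left(M \right)} = \frac{M + M \left(-4 + M\right)}{2 M}$
$J{\left(G \right)} = \left(3 + G\right)^{2}$
$\left(J{\left(j{\left(-4 \right)} \right)} + m{\left(y \right)}\right) - 1458 = \left(\left(3 + \left(- \frac{3}{2} + \frac{1}{2} \left(-4\right)\right)\right)^{2} - 43\right) - 1458 = \left(\left(3 - \frac{7}{2}\right)^{2} - 43\right) - 1458 = \left(\left(- \frac{1}{2}\right)^{2} - 43\right) - 1458 = \left(\frac{1}{4} - 43\right) - 1458 = - \frac{171}{4} - 1458 = - \frac{6003}{4}$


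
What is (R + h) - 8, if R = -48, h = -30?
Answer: -86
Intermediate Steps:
(R + h) - 8 = (-48 - 30) - 8 = -78 - 8 = -86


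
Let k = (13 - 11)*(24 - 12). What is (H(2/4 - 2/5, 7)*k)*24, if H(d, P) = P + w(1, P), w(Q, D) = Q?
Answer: 4608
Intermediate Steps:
k = 24 (k = 2*12 = 24)
H(d, P) = 1 + P (H(d, P) = P + 1 = 1 + P)
(H(2/4 - 2/5, 7)*k)*24 = ((1 + 7)*24)*24 = (8*24)*24 = 192*24 = 4608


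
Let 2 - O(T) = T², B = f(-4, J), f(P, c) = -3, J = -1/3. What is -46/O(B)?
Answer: 46/7 ≈ 6.5714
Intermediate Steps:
J = -⅓ (J = -1*⅓ = -⅓ ≈ -0.33333)
B = -3
O(T) = 2 - T²
-46/O(B) = -46/(2 - 1*(-3)²) = -46/(2 - 1*9) = -46/(2 - 9) = -46/(-7) = -46*(-⅐) = 46/7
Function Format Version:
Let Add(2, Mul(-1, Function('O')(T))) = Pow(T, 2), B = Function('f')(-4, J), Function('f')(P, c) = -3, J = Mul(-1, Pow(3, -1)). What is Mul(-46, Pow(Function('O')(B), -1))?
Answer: Rational(46, 7) ≈ 6.5714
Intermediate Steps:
J = Rational(-1, 3) (J = Mul(-1, Rational(1, 3)) = Rational(-1, 3) ≈ -0.33333)
B = -3
Function('O')(T) = Add(2, Mul(-1, Pow(T, 2)))
Mul(-46, Pow(Function('O')(B), -1)) = Mul(-46, Pow(Add(2, Mul(-1, Pow(-3, 2))), -1)) = Mul(-46, Pow(Add(2, Mul(-1, 9)), -1)) = Mul(-46, Pow(Add(2, -9), -1)) = Mul(-46, Pow(-7, -1)) = Mul(-46, Rational(-1, 7)) = Rational(46, 7)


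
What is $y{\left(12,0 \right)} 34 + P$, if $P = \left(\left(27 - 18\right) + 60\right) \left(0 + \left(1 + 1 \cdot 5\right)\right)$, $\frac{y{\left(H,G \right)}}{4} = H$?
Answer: $2046$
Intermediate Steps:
$y{\left(H,G \right)} = 4 H$
$P = 414$ ($P = \left(\left(27 - 18\right) + 60\right) \left(0 + \left(1 + 5\right)\right) = \left(9 + 60\right) \left(0 + 6\right) = 69 \cdot 6 = 414$)
$y{\left(12,0 \right)} 34 + P = 4 \cdot 12 \cdot 34 + 414 = 48 \cdot 34 + 414 = 1632 + 414 = 2046$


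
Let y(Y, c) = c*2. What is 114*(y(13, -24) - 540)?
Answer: -67032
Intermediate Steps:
y(Y, c) = 2*c
114*(y(13, -24) - 540) = 114*(2*(-24) - 540) = 114*(-48 - 540) = 114*(-588) = -67032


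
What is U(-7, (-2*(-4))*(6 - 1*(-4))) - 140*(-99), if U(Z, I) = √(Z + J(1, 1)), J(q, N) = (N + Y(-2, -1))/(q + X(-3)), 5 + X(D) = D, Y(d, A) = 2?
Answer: 13860 + 2*I*√91/7 ≈ 13860.0 + 2.7255*I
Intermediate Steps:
X(D) = -5 + D
J(q, N) = (2 + N)/(-8 + q) (J(q, N) = (N + 2)/(q + (-5 - 3)) = (2 + N)/(q - 8) = (2 + N)/(-8 + q))
U(Z, I) = √(-3/7 + Z) (U(Z, I) = √(Z + (2 + 1)/(-8 + 1)) = √(Z + 3/(-7)) = √(Z - ⅐*3) = √(Z - 3/7) = √(-3/7 + Z))
U(-7, (-2*(-4))*(6 - 1*(-4))) - 140*(-99) = √(-21 + 49*(-7))/7 - 140*(-99) = √(-21 - 343)/7 + 13860 = √(-364)/7 + 13860 = (2*I*√91)/7 + 13860 = 2*I*√91/7 + 13860 = 13860 + 2*I*√91/7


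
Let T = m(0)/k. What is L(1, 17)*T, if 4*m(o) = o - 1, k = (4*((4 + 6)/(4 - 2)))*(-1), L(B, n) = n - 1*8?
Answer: 9/80 ≈ 0.11250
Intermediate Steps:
L(B, n) = -8 + n (L(B, n) = n - 8 = -8 + n)
k = -20 (k = (4*(10/2))*(-1) = (4*(10*(1/2)))*(-1) = (4*5)*(-1) = 20*(-1) = -20)
m(o) = -1/4 + o/4 (m(o) = (o - 1)/4 = (-1 + o)/4 = -1/4 + o/4)
T = 1/80 (T = (-1/4 + (1/4)*0)/(-20) = (-1/4 + 0)*(-1/20) = -1/4*(-1/20) = 1/80 ≈ 0.012500)
L(1, 17)*T = (-8 + 17)*(1/80) = 9*(1/80) = 9/80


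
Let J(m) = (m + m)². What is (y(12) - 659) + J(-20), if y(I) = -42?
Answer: 899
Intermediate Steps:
J(m) = 4*m² (J(m) = (2*m)² = 4*m²)
(y(12) - 659) + J(-20) = (-42 - 659) + 4*(-20)² = -701 + 4*400 = -701 + 1600 = 899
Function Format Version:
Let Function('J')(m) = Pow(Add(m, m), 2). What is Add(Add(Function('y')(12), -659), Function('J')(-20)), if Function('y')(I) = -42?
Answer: 899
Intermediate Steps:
Function('J')(m) = Mul(4, Pow(m, 2)) (Function('J')(m) = Pow(Mul(2, m), 2) = Mul(4, Pow(m, 2)))
Add(Add(Function('y')(12), -659), Function('J')(-20)) = Add(Add(-42, -659), Mul(4, Pow(-20, 2))) = Add(-701, Mul(4, 400)) = Add(-701, 1600) = 899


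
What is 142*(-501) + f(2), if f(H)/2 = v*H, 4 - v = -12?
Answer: -71078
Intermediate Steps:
v = 16 (v = 4 - 1*(-12) = 4 + 12 = 16)
f(H) = 32*H (f(H) = 2*(16*H) = 32*H)
142*(-501) + f(2) = 142*(-501) + 32*2 = -71142 + 64 = -71078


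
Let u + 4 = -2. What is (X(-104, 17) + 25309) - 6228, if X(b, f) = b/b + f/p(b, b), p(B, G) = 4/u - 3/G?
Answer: 3792014/199 ≈ 19055.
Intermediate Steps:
u = -6 (u = -4 - 2 = -6)
p(B, G) = -2/3 - 3/G (p(B, G) = 4/(-6) - 3/G = 4*(-1/6) - 3/G = -2/3 - 3/G)
X(b, f) = 1 + f/(-2/3 - 3/b) (X(b, f) = b/b + f/(-2/3 - 3/b) = 1 + f/(-2/3 - 3/b))
(X(-104, 17) + 25309) - 6228 = ((9 + 2*(-104) - 3*(-104)*17)/(9 + 2*(-104)) + 25309) - 6228 = ((9 - 208 + 5304)/(9 - 208) + 25309) - 6228 = (5105/(-199) + 25309) - 6228 = (-1/199*5105 + 25309) - 6228 = (-5105/199 + 25309) - 6228 = 5031386/199 - 6228 = 3792014/199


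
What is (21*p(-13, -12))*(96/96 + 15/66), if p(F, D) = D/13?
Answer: -3402/143 ≈ -23.790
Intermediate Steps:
p(F, D) = D/13 (p(F, D) = D*(1/13) = D/13)
(21*p(-13, -12))*(96/96 + 15/66) = (21*((1/13)*(-12)))*(96/96 + 15/66) = (21*(-12/13))*(96*(1/96) + 15*(1/66)) = -252*(1 + 5/22)/13 = -252/13*27/22 = -3402/143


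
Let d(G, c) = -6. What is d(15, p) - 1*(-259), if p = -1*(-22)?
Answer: 253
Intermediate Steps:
p = 22
d(15, p) - 1*(-259) = -6 - 1*(-259) = -6 + 259 = 253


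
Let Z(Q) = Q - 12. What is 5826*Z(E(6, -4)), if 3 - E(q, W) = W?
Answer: -29130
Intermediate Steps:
E(q, W) = 3 - W
Z(Q) = -12 + Q
5826*Z(E(6, -4)) = 5826*(-12 + (3 - 1*(-4))) = 5826*(-12 + (3 + 4)) = 5826*(-12 + 7) = 5826*(-5) = -29130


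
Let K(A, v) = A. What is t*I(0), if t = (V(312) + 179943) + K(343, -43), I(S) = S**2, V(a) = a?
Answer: 0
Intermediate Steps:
t = 180598 (t = (312 + 179943) + 343 = 180255 + 343 = 180598)
t*I(0) = 180598*0**2 = 180598*0 = 0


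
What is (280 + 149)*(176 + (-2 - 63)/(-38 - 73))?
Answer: 2802943/37 ≈ 75755.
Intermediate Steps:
(280 + 149)*(176 + (-2 - 63)/(-38 - 73)) = 429*(176 - 65/(-111)) = 429*(176 - 65*(-1/111)) = 429*(176 + 65/111) = 429*(19601/111) = 2802943/37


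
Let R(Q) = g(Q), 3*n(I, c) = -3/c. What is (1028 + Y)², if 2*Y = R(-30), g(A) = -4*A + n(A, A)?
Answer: 4261608961/3600 ≈ 1.1838e+6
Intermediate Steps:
n(I, c) = -1/c (n(I, c) = (-3/c)/3 = -1/c)
g(A) = -1/A - 4*A (g(A) = -4*A - 1/A = -1/A - 4*A)
R(Q) = -1/Q - 4*Q
Y = 3601/60 (Y = (-1/(-30) - 4*(-30))/2 = (-1*(-1/30) + 120)/2 = (1/30 + 120)/2 = (½)*(3601/30) = 3601/60 ≈ 60.017)
(1028 + Y)² = (1028 + 3601/60)² = (65281/60)² = 4261608961/3600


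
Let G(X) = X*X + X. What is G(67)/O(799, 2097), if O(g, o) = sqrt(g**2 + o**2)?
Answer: 2278*sqrt(5035810)/2517905 ≈ 2.0302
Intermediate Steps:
G(X) = X + X**2 (G(X) = X**2 + X = X + X**2)
G(67)/O(799, 2097) = (67*(1 + 67))/(sqrt(799**2 + 2097**2)) = (67*68)/(sqrt(638401 + 4397409)) = 4556/(sqrt(5035810)) = 4556*(sqrt(5035810)/5035810) = 2278*sqrt(5035810)/2517905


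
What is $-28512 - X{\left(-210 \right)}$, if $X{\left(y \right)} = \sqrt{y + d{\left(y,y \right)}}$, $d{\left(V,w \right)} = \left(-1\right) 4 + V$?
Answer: $-28512 - 2 i \sqrt{106} \approx -28512.0 - 20.591 i$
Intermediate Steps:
$d{\left(V,w \right)} = -4 + V$
$X{\left(y \right)} = \sqrt{-4 + 2 y}$ ($X{\left(y \right)} = \sqrt{y + \left(-4 + y\right)} = \sqrt{-4 + 2 y}$)
$-28512 - X{\left(-210 \right)} = -28512 - \sqrt{-4 + 2 \left(-210\right)} = -28512 - \sqrt{-4 - 420} = -28512 - \sqrt{-424} = -28512 - 2 i \sqrt{106}$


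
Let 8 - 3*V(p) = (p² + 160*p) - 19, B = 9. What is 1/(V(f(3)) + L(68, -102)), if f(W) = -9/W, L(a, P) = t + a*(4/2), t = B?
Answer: 1/311 ≈ 0.0032154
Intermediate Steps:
t = 9
L(a, P) = 9 + 2*a (L(a, P) = 9 + a*(4/2) = 9 + a*(4*(½)) = 9 + a*2 = 9 + 2*a)
V(p) = 9 - 160*p/3 - p²/3 (V(p) = 8/3 - ((p² + 160*p) - 19)/3 = 8/3 - (-19 + p² + 160*p)/3 = 8/3 + (19/3 - 160*p/3 - p²/3) = 9 - 160*p/3 - p²/3)
1/(V(f(3)) + L(68, -102)) = 1/((9 - (-480)/3 - (-9/3)²/3) + (9 + 2*68)) = 1/((9 - (-480)/3 - (-9*⅓)²/3) + (9 + 136)) = 1/((9 - 160/3*(-3) - ⅓*(-3)²) + 145) = 1/((9 + 160 - ⅓*9) + 145) = 1/((9 + 160 - 3) + 145) = 1/(166 + 145) = 1/311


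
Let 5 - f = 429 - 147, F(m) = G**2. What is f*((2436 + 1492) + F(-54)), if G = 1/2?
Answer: -4352501/4 ≈ -1.0881e+6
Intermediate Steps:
G = 1/2 ≈ 0.50000
F(m) = 1/4 (F(m) = (1/2)**2 = 1/4)
f = -277 (f = 5 - (429 - 147) = 5 - 1*282 = 5 - 282 = -277)
f*((2436 + 1492) + F(-54)) = -277*((2436 + 1492) + 1/4) = -277*(3928 + 1/4) = -277*15713/4 = -4352501/4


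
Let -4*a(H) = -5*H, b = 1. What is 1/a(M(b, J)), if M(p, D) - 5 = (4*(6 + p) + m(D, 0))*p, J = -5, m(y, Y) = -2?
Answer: 4/155 ≈ 0.025806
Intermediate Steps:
M(p, D) = 5 + p*(22 + 4*p) (M(p, D) = 5 + (4*(6 + p) - 2)*p = 5 + ((24 + 4*p) - 2)*p = 5 + (22 + 4*p)*p = 5 + p*(22 + 4*p))
a(H) = 5*H/4 (a(H) = -(-5)*H/4 = 5*H/4)
1/a(M(b, J)) = 1/(5*(5 + 4*1² + 22*1)/4) = 1/(5*(5 + 4*1 + 22)/4) = 1/(5*(5 + 4 + 22)/4) = 1/((5/4)*31) = 1/(155/4) = 4/155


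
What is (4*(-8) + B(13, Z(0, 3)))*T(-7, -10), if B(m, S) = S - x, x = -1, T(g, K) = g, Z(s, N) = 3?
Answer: 196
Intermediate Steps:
B(m, S) = 1 + S (B(m, S) = S - 1*(-1) = S + 1 = 1 + S)
(4*(-8) + B(13, Z(0, 3)))*T(-7, -10) = (4*(-8) + (1 + 3))*(-7) = (-32 + 4)*(-7) = -28*(-7) = 196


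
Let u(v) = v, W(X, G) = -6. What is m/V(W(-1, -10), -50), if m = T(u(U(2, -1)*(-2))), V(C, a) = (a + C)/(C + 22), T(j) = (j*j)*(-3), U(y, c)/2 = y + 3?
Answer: 2400/7 ≈ 342.86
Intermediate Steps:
U(y, c) = 6 + 2*y (U(y, c) = 2*(y + 3) = 2*(3 + y) = 6 + 2*y)
T(j) = -3*j**2 (T(j) = j**2*(-3) = -3*j**2)
V(C, a) = (C + a)/(22 + C)
m = -1200 (m = -3*4*(6 + 2*2)**2 = -3*4*(6 + 4)**2 = -3*(10*(-2))**2 = -3*(-20)**2 = -3*400 = -1200)
m/V(W(-1, -10), -50) = -1200*(22 - 6)/(-6 - 50) = -1200/(-56/16) = -1200/((1/16)*(-56)) = -1200/(-7/2) = -1200*(-2/7) = 2400/7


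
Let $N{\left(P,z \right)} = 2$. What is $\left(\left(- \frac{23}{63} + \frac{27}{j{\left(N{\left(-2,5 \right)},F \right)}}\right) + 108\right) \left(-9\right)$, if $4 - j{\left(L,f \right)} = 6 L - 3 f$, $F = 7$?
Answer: $- \frac{89854}{91} \approx -987.41$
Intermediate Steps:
$j{\left(L,f \right)} = 4 - 6 L + 3 f$ ($j{\left(L,f \right)} = 4 - \left(6 L - 3 f\right) = 4 - \left(- 3 f + 6 L\right) = 4 - 6 L + 3 f$)
$\left(\left(- \frac{23}{63} + \frac{27}{j{\left(N{\left(-2,5 \right)},F \right)}}\right) + 108\right) \left(-9\right) = \left(\left(- \frac{23}{63} + \frac{27}{4 - 12 + 3 \cdot 7}\right) + 108\right) \left(-9\right) = \left(\left(\left(-23\right) \frac{1}{63} + \frac{27}{4 - 12 + 21}\right) + 108\right) \left(-9\right) = \left(\left(- \frac{23}{63} + \frac{27}{13}\right) + 108\right) \left(-9\right) = \left(\frac{1402}{819} + 108\right) \left(-9\right) = \frac{89854}{819} \left(-9\right) = - \frac{89854}{91}$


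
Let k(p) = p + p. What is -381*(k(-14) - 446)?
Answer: 180594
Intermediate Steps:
k(p) = 2*p
-381*(k(-14) - 446) = -381*(2*(-14) - 446) = -381*(-28 - 446) = -381*(-474) = 180594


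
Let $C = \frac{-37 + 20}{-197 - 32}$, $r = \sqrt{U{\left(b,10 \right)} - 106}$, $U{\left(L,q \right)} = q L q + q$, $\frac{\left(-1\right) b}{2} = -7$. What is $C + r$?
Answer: $\frac{17}{229} + 2 \sqrt{326} \approx 36.185$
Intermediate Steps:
$b = 14$ ($b = \left(-2\right) \left(-7\right) = 14$)
$U{\left(L,q \right)} = q + L q^{2}$ ($U{\left(L,q \right)} = L q q + q = L q^{2} + q = q + L q^{2}$)
$r = 2 \sqrt{326}$ ($r = \sqrt{10 \left(1 + 14 \cdot 10\right) - 106} = \sqrt{10 \left(1 + 140\right) - 106} = \sqrt{10 \cdot 141 - 106} = \sqrt{1410 - 106} = \sqrt{1304} = 2 \sqrt{326} \approx 36.111$)
$C = \frac{17}{229}$ ($C = - \frac{17}{-229} = \left(-17\right) \left(- \frac{1}{229}\right) = \frac{17}{229} \approx 0.074236$)
$C + r = \frac{17}{229} + 2 \sqrt{326}$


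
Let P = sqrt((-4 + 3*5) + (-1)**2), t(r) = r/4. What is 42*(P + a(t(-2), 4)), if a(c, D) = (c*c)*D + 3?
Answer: 168 + 84*sqrt(3) ≈ 313.49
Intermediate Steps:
t(r) = r/4 (t(r) = r*(1/4) = r/4)
a(c, D) = 3 + D*c**2 (a(c, D) = c**2*D + 3 = D*c**2 + 3 = 3 + D*c**2)
P = 2*sqrt(3) (P = sqrt((-4 + 15) + 1) = sqrt(11 + 1) = sqrt(12) = 2*sqrt(3) ≈ 3.4641)
42*(P + a(t(-2), 4)) = 42*(2*sqrt(3) + (3 + 4*((1/4)*(-2))**2)) = 42*(2*sqrt(3) + (3 + 4*(-1/2)**2)) = 42*(2*sqrt(3) + (3 + 4*(1/4))) = 42*(2*sqrt(3) + (3 + 1)) = 42*(2*sqrt(3) + 4) = 42*(4 + 2*sqrt(3)) = 168 + 84*sqrt(3)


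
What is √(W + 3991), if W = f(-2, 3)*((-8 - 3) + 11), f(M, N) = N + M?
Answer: √3991 ≈ 63.174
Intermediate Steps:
f(M, N) = M + N
W = 0 (W = (-2 + 3)*((-8 - 3) + 11) = 1*(-11 + 11) = 1*0 = 0)
√(W + 3991) = √(0 + 3991) = √3991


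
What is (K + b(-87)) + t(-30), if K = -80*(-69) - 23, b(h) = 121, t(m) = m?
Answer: 5588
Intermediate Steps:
K = 5497 (K = 5520 - 23 = 5497)
(K + b(-87)) + t(-30) = (5497 + 121) - 30 = 5618 - 30 = 5588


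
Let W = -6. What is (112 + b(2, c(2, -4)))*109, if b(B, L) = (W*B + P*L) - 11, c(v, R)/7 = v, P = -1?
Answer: 8175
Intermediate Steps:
c(v, R) = 7*v
b(B, L) = -11 - L - 6*B (b(B, L) = (-6*B - L) - 11 = (-L - 6*B) - 11 = -11 - L - 6*B)
(112 + b(2, c(2, -4)))*109 = (112 + (-11 - 7*2 - 6*2))*109 = (112 + (-11 - 1*14 - 12))*109 = (112 + (-11 - 14 - 12))*109 = (112 - 37)*109 = 75*109 = 8175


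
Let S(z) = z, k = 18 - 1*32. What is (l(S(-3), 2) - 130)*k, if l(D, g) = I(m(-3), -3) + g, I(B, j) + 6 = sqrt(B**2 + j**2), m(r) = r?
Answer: 1876 - 42*sqrt(2) ≈ 1816.6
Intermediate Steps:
k = -14 (k = 18 - 32 = -14)
I(B, j) = -6 + sqrt(B**2 + j**2)
l(D, g) = -6 + g + 3*sqrt(2) (l(D, g) = (-6 + sqrt((-3)**2 + (-3)**2)) + g = (-6 + sqrt(9 + 9)) + g = (-6 + sqrt(18)) + g = (-6 + 3*sqrt(2)) + g = -6 + g + 3*sqrt(2))
(l(S(-3), 2) - 130)*k = ((-6 + 2 + 3*sqrt(2)) - 130)*(-14) = ((-4 + 3*sqrt(2)) - 130)*(-14) = (-134 + 3*sqrt(2))*(-14) = 1876 - 42*sqrt(2)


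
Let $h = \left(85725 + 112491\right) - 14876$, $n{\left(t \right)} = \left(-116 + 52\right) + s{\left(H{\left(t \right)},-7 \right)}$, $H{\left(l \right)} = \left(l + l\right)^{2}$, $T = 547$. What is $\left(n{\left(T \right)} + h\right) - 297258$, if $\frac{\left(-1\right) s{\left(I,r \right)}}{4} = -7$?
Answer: $-113954$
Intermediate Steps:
$H{\left(l \right)} = 4 l^{2}$ ($H{\left(l \right)} = \left(2 l\right)^{2} = 4 l^{2}$)
$s{\left(I,r \right)} = 28$ ($s{\left(I,r \right)} = \left(-4\right) \left(-7\right) = 28$)
$n{\left(t \right)} = -36$ ($n{\left(t \right)} = \left(-116 + 52\right) + 28 = -64 + 28 = -36$)
$h = 183340$ ($h = 198216 - 14876 = 183340$)
$\left(n{\left(T \right)} + h\right) - 297258 = \left(-36 + 183340\right) - 297258 = 183304 - 297258 = -113954$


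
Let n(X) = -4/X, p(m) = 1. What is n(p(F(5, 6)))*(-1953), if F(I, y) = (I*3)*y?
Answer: 7812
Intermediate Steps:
F(I, y) = 3*I*y (F(I, y) = (3*I)*y = 3*I*y)
n(p(F(5, 6)))*(-1953) = -4/1*(-1953) = -4*1*(-1953) = -4*(-1953) = 7812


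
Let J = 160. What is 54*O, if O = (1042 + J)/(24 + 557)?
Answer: 64908/581 ≈ 111.72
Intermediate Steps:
O = 1202/581 (O = (1042 + 160)/(24 + 557) = 1202/581 ≈ 2.0688)
54*O = 54*(1202/581) = 64908/581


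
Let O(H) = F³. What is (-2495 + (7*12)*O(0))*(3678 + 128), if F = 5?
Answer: 30467030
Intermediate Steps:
O(H) = 125 (O(H) = 5³ = 125)
(-2495 + (7*12)*O(0))*(3678 + 128) = (-2495 + (7*12)*125)*(3678 + 128) = (-2495 + 84*125)*3806 = (-2495 + 10500)*3806 = 8005*3806 = 30467030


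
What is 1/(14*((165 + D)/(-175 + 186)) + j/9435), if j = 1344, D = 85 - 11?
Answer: 34595/10528098 ≈ 0.0032860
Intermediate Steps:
D = 74
1/(14*((165 + D)/(-175 + 186)) + j/9435) = 1/(14*((165 + 74)/(-175 + 186)) + 1344/9435) = 1/(14*(239/11) + 1344*(1/9435)) = 1/(14*(239*(1/11)) + 448/3145) = 1/(14*(239/11) + 448/3145) = 1/(3346/11 + 448/3145) = 1/(10528098/34595) = 34595/10528098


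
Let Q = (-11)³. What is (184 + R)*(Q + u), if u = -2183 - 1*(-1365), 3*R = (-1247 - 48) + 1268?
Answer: -376075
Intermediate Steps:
R = -9 (R = ((-1247 - 48) + 1268)/3 = (-1295 + 1268)/3 = (⅓)*(-27) = -9)
Q = -1331
u = -818 (u = -2183 + 1365 = -818)
(184 + R)*(Q + u) = (184 - 9)*(-1331 - 818) = 175*(-2149) = -376075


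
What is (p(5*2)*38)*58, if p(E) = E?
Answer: 22040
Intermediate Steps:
(p(5*2)*38)*58 = ((5*2)*38)*58 = (10*38)*58 = 380*58 = 22040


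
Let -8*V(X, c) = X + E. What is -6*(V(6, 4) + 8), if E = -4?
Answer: -93/2 ≈ -46.500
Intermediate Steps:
V(X, c) = ½ - X/8 (V(X, c) = -(X - 4)/8 = -(-4 + X)/8 = ½ - X/8)
-6*(V(6, 4) + 8) = -6*((½ - ⅛*6) + 8) = -6*((½ - ¾) + 8) = -6*(-¼ + 8) = -6*31/4 = -93/2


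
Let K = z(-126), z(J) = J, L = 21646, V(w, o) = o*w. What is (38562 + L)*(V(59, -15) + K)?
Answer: -60870288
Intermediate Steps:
K = -126
(38562 + L)*(V(59, -15) + K) = (38562 + 21646)*(-15*59 - 126) = 60208*(-885 - 126) = 60208*(-1011) = -60870288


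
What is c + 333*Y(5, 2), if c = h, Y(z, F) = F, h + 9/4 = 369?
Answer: 4131/4 ≈ 1032.8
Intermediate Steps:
h = 1467/4 (h = -9/4 + 369 = 1467/4 ≈ 366.75)
c = 1467/4 ≈ 366.75
c + 333*Y(5, 2) = 1467/4 + 333*2 = 1467/4 + 666 = 4131/4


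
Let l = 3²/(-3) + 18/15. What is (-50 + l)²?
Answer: 67081/25 ≈ 2683.2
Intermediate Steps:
l = -9/5 (l = 9*(-⅓) + 18*(1/15) = -3 + 6/5 = -9/5 ≈ -1.8000)
(-50 + l)² = (-50 - 9/5)² = (-259/5)² = 67081/25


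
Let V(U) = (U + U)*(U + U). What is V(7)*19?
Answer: 3724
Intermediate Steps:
V(U) = 4*U² (V(U) = (2*U)*(2*U) = 4*U²)
V(7)*19 = (4*7²)*19 = (4*49)*19 = 196*19 = 3724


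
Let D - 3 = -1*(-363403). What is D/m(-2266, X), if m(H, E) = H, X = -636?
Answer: -181703/1133 ≈ -160.37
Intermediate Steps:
D = 363406 (D = 3 - 1*(-363403) = 3 + 363403 = 363406)
D/m(-2266, X) = 363406/(-2266) = 363406*(-1/2266) = -181703/1133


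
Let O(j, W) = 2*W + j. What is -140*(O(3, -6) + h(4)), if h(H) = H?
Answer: 700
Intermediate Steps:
O(j, W) = j + 2*W
-140*(O(3, -6) + h(4)) = -140*((3 + 2*(-6)) + 4) = -140*((3 - 12) + 4) = -140*(-9 + 4) = -140*(-5) = 700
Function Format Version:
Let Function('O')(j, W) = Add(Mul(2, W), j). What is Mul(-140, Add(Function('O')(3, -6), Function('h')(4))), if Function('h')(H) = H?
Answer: 700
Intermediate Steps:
Function('O')(j, W) = Add(j, Mul(2, W))
Mul(-140, Add(Function('O')(3, -6), Function('h')(4))) = Mul(-140, Add(Add(3, Mul(2, -6)), 4)) = Mul(-140, Add(Add(3, -12), 4)) = Mul(-140, Add(-9, 4)) = Mul(-140, -5) = 700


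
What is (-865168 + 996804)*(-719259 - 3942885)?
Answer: -613705987584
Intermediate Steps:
(-865168 + 996804)*(-719259 - 3942885) = 131636*(-4662144) = -613705987584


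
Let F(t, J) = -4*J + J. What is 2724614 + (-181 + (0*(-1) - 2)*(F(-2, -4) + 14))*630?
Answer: 2577824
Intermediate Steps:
F(t, J) = -3*J
2724614 + (-181 + (0*(-1) - 2)*(F(-2, -4) + 14))*630 = 2724614 + (-181 + (0*(-1) - 2)*(-3*(-4) + 14))*630 = 2724614 + (-181 + (0 - 2)*(12 + 14))*630 = 2724614 + (-181 - 2*26)*630 = 2724614 + (-181 - 52)*630 = 2724614 - 233*630 = 2724614 - 146790 = 2577824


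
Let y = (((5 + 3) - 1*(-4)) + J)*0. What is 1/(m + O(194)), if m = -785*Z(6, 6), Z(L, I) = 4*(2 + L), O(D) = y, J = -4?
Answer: -1/25120 ≈ -3.9809e-5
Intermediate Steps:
y = 0 (y = (((5 + 3) - 1*(-4)) - 4)*0 = ((8 + 4) - 4)*0 = (12 - 4)*0 = 8*0 = 0)
O(D) = 0
Z(L, I) = 8 + 4*L
m = -25120 (m = -785*(8 + 4*6) = -785*(8 + 24) = -785*32 = -25120)
1/(m + O(194)) = 1/(-25120 + 0) = 1/(-25120) = -1/25120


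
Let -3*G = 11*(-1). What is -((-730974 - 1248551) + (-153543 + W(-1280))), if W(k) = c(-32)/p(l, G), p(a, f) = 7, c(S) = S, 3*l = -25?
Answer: 14931508/7 ≈ 2.1331e+6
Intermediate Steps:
l = -25/3 (l = (1/3)*(-25) = -25/3 ≈ -8.3333)
G = 11/3 (G = -11*(-1)/3 = -1/3*(-11) = 11/3 ≈ 3.6667)
W(k) = -32/7
-((-730974 - 1248551) + (-153543 + W(-1280))) = -((-730974 - 1248551) + (-153543 - 32/7)) = -(-1979525 - 1074833/7) = -1*(-14931508/7) = 14931508/7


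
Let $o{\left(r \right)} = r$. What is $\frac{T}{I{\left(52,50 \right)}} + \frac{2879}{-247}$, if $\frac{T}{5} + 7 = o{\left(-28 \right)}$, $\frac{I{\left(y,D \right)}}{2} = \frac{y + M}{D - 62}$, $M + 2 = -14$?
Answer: $\frac{25951}{1482} \approx 17.511$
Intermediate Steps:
$M = -16$ ($M = -2 - 14 = -16$)
$I{\left(y,D \right)} = \frac{2 \left(-16 + y\right)}{-62 + D}$ ($I{\left(y,D \right)} = 2 \frac{y - 16}{D - 62} = 2 \frac{-16 + y}{-62 + D} = \frac{2 \left(-16 + y\right)}{-62 + D}$)
$T = -175$ ($T = -35 + 5 \left(-28\right) = -35 - 140 = -175$)
$\frac{T}{I{\left(52,50 \right)}} + \frac{2879}{-247} = - \frac{175}{2 \frac{1}{-62 + 50} \left(-16 + 52\right)} + \frac{2879}{-247} = - \frac{175}{2 \frac{1}{-12} \cdot 36} + 2879 \left(- \frac{1}{247}\right) = - \frac{175}{2 \left(- \frac{1}{12}\right) 36} - \frac{2879}{247} = - \frac{175}{-6} - \frac{2879}{247} = \left(-175\right) \left(- \frac{1}{6}\right) - \frac{2879}{247} = \frac{175}{6} - \frac{2879}{247} = \frac{25951}{1482}$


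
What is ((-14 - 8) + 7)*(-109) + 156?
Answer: 1791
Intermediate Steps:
((-14 - 8) + 7)*(-109) + 156 = (-22 + 7)*(-109) + 156 = -15*(-109) + 156 = 1635 + 156 = 1791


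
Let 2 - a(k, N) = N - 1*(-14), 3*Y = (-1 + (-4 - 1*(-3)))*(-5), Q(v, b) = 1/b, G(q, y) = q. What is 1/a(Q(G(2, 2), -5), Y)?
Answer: -3/46 ≈ -0.065217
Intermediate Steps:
Y = 10/3 (Y = ((-1 + (-4 - 1*(-3)))*(-5))/3 = ((-1 + (-4 + 3))*(-5))/3 = ((-1 - 1)*(-5))/3 = (-2*(-5))/3 = (⅓)*10 = 10/3 ≈ 3.3333)
a(k, N) = -12 - N (a(k, N) = 2 - (N - 1*(-14)) = 2 - (N + 14) = 2 - (14 + N) = 2 + (-14 - N) = -12 - N)
1/a(Q(G(2, 2), -5), Y) = 1/(-12 - 1*10/3) = 1/(-12 - 10/3) = 1/(-46/3) = -3/46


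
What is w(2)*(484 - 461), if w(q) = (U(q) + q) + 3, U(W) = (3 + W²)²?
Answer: 1242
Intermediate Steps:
w(q) = 3 + q + (3 + q²)² (w(q) = ((3 + q²)² + q) + 3 = (q + (3 + q²)²) + 3 = 3 + q + (3 + q²)²)
w(2)*(484 - 461) = (3 + 2 + (3 + 2²)²)*(484 - 461) = (3 + 2 + (3 + 4)²)*23 = (3 + 2 + 7²)*23 = (3 + 2 + 49)*23 = 54*23 = 1242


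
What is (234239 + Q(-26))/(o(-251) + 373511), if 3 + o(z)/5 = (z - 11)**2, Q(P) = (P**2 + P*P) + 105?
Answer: 58924/179179 ≈ 0.32886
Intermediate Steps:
Q(P) = 105 + 2*P**2 (Q(P) = (P**2 + P**2) + 105 = 2*P**2 + 105 = 105 + 2*P**2)
o(z) = -15 + 5*(-11 + z)**2 (o(z) = -15 + 5*(z - 11)**2 = -15 + 5*(-11 + z)**2)
(234239 + Q(-26))/(o(-251) + 373511) = (234239 + (105 + 2*(-26)**2))/((-15 + 5*(-11 - 251)**2) + 373511) = (234239 + (105 + 2*676))/((-15 + 5*(-262)**2) + 373511) = (234239 + (105 + 1352))/((-15 + 5*68644) + 373511) = (234239 + 1457)/((-15 + 343220) + 373511) = 235696/(343205 + 373511) = 235696/716716 = 235696*(1/716716) = 58924/179179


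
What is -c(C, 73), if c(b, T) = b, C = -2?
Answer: 2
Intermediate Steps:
-c(C, 73) = -1*(-2) = 2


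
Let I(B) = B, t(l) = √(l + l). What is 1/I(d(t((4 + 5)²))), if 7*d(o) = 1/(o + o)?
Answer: 126*√2 ≈ 178.19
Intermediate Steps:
t(l) = √2*√l (t(l) = √(2*l) = √2*√l)
d(o) = 1/(14*o) (d(o) = 1/(7*(o + o)) = 1/(7*((2*o))) = (1/(2*o))/7 = 1/(14*o))
1/I(d(t((4 + 5)²))) = 1/(1/(14*((√2*√((4 + 5)²))))) = 1/(1/(14*((√2*√(9²))))) = 1/(1/(14*((√2*√81)))) = 1/(1/(14*((√2*9)))) = 1/(1/(14*((9*√2)))) = 1/((√2/18)/14) = 1/(√2/252) = 126*√2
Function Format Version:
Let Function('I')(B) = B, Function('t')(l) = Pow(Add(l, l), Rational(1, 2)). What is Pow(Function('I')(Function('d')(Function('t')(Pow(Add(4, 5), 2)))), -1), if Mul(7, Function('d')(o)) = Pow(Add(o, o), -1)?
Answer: Mul(126, Pow(2, Rational(1, 2))) ≈ 178.19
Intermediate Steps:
Function('t')(l) = Mul(Pow(2, Rational(1, 2)), Pow(l, Rational(1, 2))) (Function('t')(l) = Pow(Mul(2, l), Rational(1, 2)) = Mul(Pow(2, Rational(1, 2)), Pow(l, Rational(1, 2))))
Function('d')(o) = Mul(Rational(1, 14), Pow(o, -1)) (Function('d')(o) = Mul(Rational(1, 7), Pow(Add(o, o), -1)) = Mul(Rational(1, 7), Pow(Mul(2, o), -1)) = Mul(Rational(1, 7), Mul(Rational(1, 2), Pow(o, -1))) = Mul(Rational(1, 14), Pow(o, -1)))
Pow(Function('I')(Function('d')(Function('t')(Pow(Add(4, 5), 2)))), -1) = Pow(Mul(Rational(1, 14), Pow(Mul(Pow(2, Rational(1, 2)), Pow(Pow(Add(4, 5), 2), Rational(1, 2))), -1)), -1) = Pow(Mul(Rational(1, 14), Pow(Mul(Pow(2, Rational(1, 2)), Pow(Pow(9, 2), Rational(1, 2))), -1)), -1) = Pow(Mul(Rational(1, 14), Pow(Mul(Pow(2, Rational(1, 2)), Pow(81, Rational(1, 2))), -1)), -1) = Pow(Mul(Rational(1, 14), Pow(Mul(Pow(2, Rational(1, 2)), 9), -1)), -1) = Pow(Mul(Rational(1, 14), Pow(Mul(9, Pow(2, Rational(1, 2))), -1)), -1) = Pow(Mul(Rational(1, 14), Mul(Rational(1, 18), Pow(2, Rational(1, 2)))), -1) = Pow(Mul(Rational(1, 252), Pow(2, Rational(1, 2))), -1) = Mul(126, Pow(2, Rational(1, 2)))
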